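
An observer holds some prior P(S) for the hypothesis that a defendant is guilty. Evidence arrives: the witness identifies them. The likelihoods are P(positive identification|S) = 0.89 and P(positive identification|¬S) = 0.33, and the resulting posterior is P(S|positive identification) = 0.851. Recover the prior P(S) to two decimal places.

P(S) = 0.68

In odds form, posterior odds = prior odds × likelihood ratio, so prior odds = posterior odds ÷ LR.
Posterior odds = 0.851/(1−0.851) = 5.7114. LR = 0.89/0.33 = 2.6970.
Prior odds = 5.7114/2.6970 = 2.1177, so P(S) = 2.1177/(1+2.1177) ≈ 0.68.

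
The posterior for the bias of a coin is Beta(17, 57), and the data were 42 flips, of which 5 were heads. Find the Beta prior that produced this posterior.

Beta is conjugate to the binomial likelihood: posterior = Beta(α+s, β+f).
Subtract the data counts: 17−5=12, 57−37=20.

Beta(12, 20)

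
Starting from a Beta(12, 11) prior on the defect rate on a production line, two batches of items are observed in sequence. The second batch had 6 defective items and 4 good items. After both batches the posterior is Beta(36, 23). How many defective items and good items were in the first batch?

Sequential conjugate updates are equivalent to a single update on the pooled data, so total successes = posterior α − prior α and total failures = posterior β − prior β.
Total across both batches: 36−12=24 defective items, 23−11=12 good items.
Subtract the second batch: 24−6=18 defective items and 12−4=8 good items.

18 defective items and 8 good items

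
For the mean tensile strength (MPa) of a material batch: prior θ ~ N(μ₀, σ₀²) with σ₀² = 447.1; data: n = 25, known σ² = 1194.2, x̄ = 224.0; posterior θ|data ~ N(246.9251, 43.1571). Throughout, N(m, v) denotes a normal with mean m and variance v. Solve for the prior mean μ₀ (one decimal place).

μ₀ = 461.5

The posterior mean is a precision-weighted average: μ_n = (τ₀μ₀ + τ_data·x̄)/(τ₀+τ_data), with τ₀=1/σ₀² and τ_data=n/σ².
Here τ₀ = 1/447.1 = 0.002237 and τ_data = 25/1194.2 = 0.020935, so τ_n = 0.023172.
Rearranging for μ₀: μ₀ = (μ_n·τ_n − τ_data·x̄)/τ₀ = (246.9251·0.023172 − 0.020935·224.0) / 0.002237 = 1.032308/0.002237 ≈ 461.5.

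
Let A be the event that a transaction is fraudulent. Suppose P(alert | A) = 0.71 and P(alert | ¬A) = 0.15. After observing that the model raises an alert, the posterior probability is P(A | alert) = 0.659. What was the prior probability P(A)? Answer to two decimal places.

Bayes' rule in odds form gives O(A|E) = O(A)·[P(E|A)/P(E|¬A)], hence O(A) = O(A|E)/LR.
Posterior odds = 0.659/(1−0.659) = 1.9326. LR = 0.71/0.15 = 4.7333.
Prior odds = 1.9326/4.7333 = 0.4083, so P(A) = 0.4083/(1+0.4083) ≈ 0.29.

P(A) = 0.29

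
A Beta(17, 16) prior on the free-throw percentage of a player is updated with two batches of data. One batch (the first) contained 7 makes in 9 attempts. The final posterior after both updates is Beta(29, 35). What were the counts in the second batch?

5 makes and 17 misses

Because Beta–binomial updating is additive in the counts, the combined data contributed (α_post−α_prior, β_post−β_prior) successes and failures.
Total across both batches: 29−17=12 makes, 35−16=19 misses.
Subtract the first batch: 12−7=5 makes and 19−2=17 misses.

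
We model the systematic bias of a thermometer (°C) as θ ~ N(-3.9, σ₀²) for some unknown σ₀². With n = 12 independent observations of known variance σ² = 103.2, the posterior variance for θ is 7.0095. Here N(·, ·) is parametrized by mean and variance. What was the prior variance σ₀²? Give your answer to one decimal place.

σ₀² = 37.9

For the Normal–Normal model with known σ², precisions add: τ_n = τ₀ + n/σ².
So 1/σ₀² = 1/7.0095 − 12/103.2 = 0.142664 − 0.116279 = 0.026385.
Hence σ₀² = 1/0.026385 ≈ 37.9.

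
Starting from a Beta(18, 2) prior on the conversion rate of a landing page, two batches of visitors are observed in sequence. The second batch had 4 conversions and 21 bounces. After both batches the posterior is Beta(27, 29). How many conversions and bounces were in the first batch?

Sequential conjugate updates are equivalent to a single update on the pooled data, so total successes = posterior α − prior α and total failures = posterior β − prior β.
Total across both batches: 27−18=9 conversions, 29−2=27 bounces.
Subtract the second batch: 9−4=5 conversions and 27−21=6 bounces.

5 conversions and 6 bounces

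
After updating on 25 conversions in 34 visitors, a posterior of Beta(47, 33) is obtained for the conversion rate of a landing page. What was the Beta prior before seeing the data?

Beta(22, 24)

A Beta(α, β) prior with s successes and f failures in binomial data gives a Beta(α+s, β+f) posterior.
Subtract the data counts: 47−25=22, 33−9=24.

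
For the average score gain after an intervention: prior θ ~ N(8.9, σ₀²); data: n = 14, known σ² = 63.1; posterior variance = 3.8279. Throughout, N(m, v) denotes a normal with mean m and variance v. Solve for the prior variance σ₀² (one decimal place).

σ₀² = 25.4

Posterior precision equals prior precision plus data precision: 1/σ_n² = 1/σ₀² + n/σ².
So 1/σ₀² = 1/3.8279 − 14/63.1 = 0.261240 − 0.221870 = 0.039370.
Hence σ₀² = 1/0.039370 ≈ 25.4.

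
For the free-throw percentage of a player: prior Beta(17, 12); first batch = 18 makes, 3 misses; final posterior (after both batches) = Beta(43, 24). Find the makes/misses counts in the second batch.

Because Beta–binomial updating is additive in the counts, the combined data contributed (α_post−α_prior, β_post−β_prior) successes and failures.
Total across both batches: 43−17=26 makes, 24−12=12 misses.
Subtract the first batch: 26−18=8 makes and 12−3=9 misses.

8 makes and 9 misses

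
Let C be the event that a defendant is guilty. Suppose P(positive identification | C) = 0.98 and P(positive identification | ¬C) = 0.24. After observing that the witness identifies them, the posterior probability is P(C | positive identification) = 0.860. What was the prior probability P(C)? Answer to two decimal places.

In odds form, posterior odds = prior odds × likelihood ratio, so prior odds = posterior odds ÷ LR.
Posterior odds = 0.860/(1−0.860) = 6.1429. LR = 0.98/0.24 = 4.0833.
Prior odds = 6.1429/4.0833 = 1.5044, so P(C) = 1.5044/(1+1.5044) ≈ 0.60.

P(C) = 0.60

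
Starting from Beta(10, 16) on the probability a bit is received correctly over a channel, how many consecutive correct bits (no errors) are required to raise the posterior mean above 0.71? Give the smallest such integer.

After k correct bits and 0 errors the posterior is Beta(10+k, 16), with mean (10+k)/(10+16+k).
Set (10+k)/(26+k) > 0.71 and solve: k > (0.71·26 − 10)/(1 − 0.71) = 29.172.
The smallest integer exceeding 29.172 is 30.

k = 30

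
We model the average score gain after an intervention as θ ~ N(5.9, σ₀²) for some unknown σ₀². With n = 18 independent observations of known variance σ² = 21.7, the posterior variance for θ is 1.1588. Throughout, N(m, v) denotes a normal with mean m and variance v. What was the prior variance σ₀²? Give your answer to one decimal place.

For the Normal–Normal model with known σ², precisions add: τ_n = τ₀ + n/σ².
So 1/σ₀² = 1/1.1588 − 18/21.7 = 0.862962 − 0.829493 = 0.033469.
Hence σ₀² = 1/0.033469 ≈ 29.9.

σ₀² = 29.9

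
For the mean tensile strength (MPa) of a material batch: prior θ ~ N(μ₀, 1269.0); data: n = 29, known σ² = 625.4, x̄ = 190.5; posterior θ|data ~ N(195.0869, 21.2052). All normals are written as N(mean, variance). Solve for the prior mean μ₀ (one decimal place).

μ₀ = 465.0

The posterior mean is a precision-weighted average: μ_n = (τ₀μ₀ + τ_data·x̄)/(τ₀+τ_data), with τ₀=1/σ₀² and τ_data=n/σ².
Here τ₀ = 1/1269.0 = 0.000788 and τ_data = 29/625.4 = 0.046370, so τ_n = 0.047158.
Rearranging for μ₀: μ₀ = (μ_n·τ_n − τ_data·x̄)/τ₀ = (195.0869·0.047158 − 0.046370·190.5) / 0.000788 = 0.366423/0.000788 ≈ 465.0.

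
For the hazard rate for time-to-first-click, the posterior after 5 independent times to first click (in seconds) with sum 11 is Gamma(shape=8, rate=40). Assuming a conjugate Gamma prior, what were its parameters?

Gamma–exponential conjugacy: posterior shape = α + n, posterior rate = β + Σtᵢ.
So α = 8 − 5 = 3 and β = 40 − 11 = 29.

Gamma(shape=3, rate=29)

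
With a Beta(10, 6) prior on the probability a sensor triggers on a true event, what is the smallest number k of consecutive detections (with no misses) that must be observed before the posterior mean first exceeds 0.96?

After k detections and 0 misses the posterior is Beta(10+k, 6), with mean (10+k)/(10+6+k).
Set (10+k)/(16+k) > 0.96 and solve: k > (0.96·16 − 10)/(1 − 0.96) = 134.000.
The smallest integer exceeding 134.000 is 135, and checking k=135: (145)/(151) = 0.9603 > 0.96.

k = 135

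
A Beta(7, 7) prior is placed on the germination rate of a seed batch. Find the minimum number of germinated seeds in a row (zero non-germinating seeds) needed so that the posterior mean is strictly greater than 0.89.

After k germinated seeds and 0 non-germinating seeds the posterior is Beta(7+k, 7), with mean (7+k)/(7+7+k).
Set (7+k)/(14+k) > 0.89 and solve: k > (0.89·14 − 7)/(1 − 0.89) = 49.636.
The smallest integer exceeding 49.636 is 50.

k = 50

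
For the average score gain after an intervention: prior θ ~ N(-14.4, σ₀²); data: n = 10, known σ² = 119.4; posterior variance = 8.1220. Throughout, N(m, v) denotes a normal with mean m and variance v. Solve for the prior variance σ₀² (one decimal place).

σ₀² = 25.4

Posterior precision equals prior precision plus data precision: 1/σ_n² = 1/σ₀² + n/σ².
So 1/σ₀² = 1/8.1220 − 10/119.4 = 0.123122 − 0.083752 = 0.039370.
Hence σ₀² = 1/0.039370 ≈ 25.4.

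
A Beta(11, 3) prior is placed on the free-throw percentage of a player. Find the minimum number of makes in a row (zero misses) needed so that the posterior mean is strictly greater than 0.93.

After k makes and 0 misses the posterior is Beta(11+k, 3), with mean (11+k)/(11+3+k).
Set (11+k)/(14+k) > 0.93 and solve: k > (0.93·14 − 11)/(1 − 0.93) = 28.857.
The smallest integer exceeding 28.857 is 29, and checking k=29: (40)/(43) = 0.9302 > 0.93.

k = 29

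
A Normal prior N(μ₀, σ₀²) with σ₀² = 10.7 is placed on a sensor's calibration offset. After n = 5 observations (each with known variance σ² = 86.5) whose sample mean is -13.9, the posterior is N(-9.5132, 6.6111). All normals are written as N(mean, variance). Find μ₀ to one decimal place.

μ₀ = -6.8

With known observation variance, the Normal–Normal posterior has precision τ_n = τ₀ + n/σ² and mean μ_n = (τ₀μ₀ + (n/σ²)x̄)/τ_n.
Here τ₀ = 1/10.7 = 0.093458 and τ_data = 5/86.5 = 0.057803, so τ_n = 0.151261.
Rearranging for μ₀: μ₀ = (μ_n·τ_n − τ_data·x̄)/τ₀ = (-9.5132·0.151261 − 0.057803·-13.9) / 0.093458 = -0.635514/0.093458 ≈ -6.8.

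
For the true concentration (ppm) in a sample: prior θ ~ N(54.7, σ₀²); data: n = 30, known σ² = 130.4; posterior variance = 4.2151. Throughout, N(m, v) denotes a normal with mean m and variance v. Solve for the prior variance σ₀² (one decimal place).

σ₀² = 139.3

Posterior precision equals prior precision plus data precision: 1/σ_n² = 1/σ₀² + n/σ².
So 1/σ₀² = 1/4.2151 − 30/130.4 = 0.237242 − 0.230061 = 0.007181.
Hence σ₀² = 1/0.007181 ≈ 139.3.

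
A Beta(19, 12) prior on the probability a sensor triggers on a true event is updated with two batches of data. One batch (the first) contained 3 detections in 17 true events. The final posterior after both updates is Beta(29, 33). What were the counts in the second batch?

7 detections and 7 misses

Because Beta–binomial updating is additive in the counts, the combined data contributed (α_post−α_prior, β_post−β_prior) successes and failures.
Total across both batches: 29−19=10 detections, 33−12=21 misses.
Subtract the first batch: 10−3=7 detections and 21−14=7 misses.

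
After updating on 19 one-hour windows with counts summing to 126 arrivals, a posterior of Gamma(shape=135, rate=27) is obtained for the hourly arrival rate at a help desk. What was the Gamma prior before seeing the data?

A Gamma(α, β) prior (rate parametrization) on a Poisson rate with n observations summing to S gives posterior Gamma(α+S, β+n).
So α = 135 − 126 = 9 and β = 27 − 19 = 8.

Gamma(shape=9, rate=8)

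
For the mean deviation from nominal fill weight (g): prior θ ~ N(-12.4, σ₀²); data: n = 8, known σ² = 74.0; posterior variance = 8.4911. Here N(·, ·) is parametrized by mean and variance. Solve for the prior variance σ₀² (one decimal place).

Posterior precision equals prior precision plus data precision: 1/σ_n² = 1/σ₀² + n/σ².
So 1/σ₀² = 1/8.4911 − 8/74.0 = 0.117770 − 0.108108 = 0.009662.
Hence σ₀² = 1/0.009662 ≈ 103.5.

σ₀² = 103.5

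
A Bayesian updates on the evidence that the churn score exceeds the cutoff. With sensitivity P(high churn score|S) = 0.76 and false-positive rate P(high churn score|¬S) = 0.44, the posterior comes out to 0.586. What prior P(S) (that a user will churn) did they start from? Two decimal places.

In odds form, posterior odds = prior odds × likelihood ratio, so prior odds = posterior odds ÷ LR.
Posterior odds = 0.586/(1−0.586) = 1.4155. LR = 0.76/0.44 = 1.7273.
Prior odds = 1.4155/1.7273 = 0.8195, so P(S) = 0.8195/(1+0.8195) ≈ 0.45.

P(S) = 0.45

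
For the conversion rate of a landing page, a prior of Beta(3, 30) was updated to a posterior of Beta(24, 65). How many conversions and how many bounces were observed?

A Beta(α, β) prior with s successes and f failures in binomial data gives a Beta(α+s, β+f) posterior.
Match parameters: s=24−3=21, f=65−30=35.

21 conversions and 35 bounces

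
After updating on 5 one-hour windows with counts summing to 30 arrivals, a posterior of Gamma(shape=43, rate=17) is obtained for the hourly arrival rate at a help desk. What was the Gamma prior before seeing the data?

Gamma(shape=13, rate=12)

Gamma–Poisson conjugacy: posterior shape = α + Σxᵢ, posterior rate = β + n.
So α = 43 − 30 = 13 and β = 17 − 5 = 12.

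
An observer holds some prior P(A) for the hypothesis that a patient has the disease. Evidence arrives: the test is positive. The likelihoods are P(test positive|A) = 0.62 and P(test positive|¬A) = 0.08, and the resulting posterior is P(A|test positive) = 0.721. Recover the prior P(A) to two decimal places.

Bayes' rule in odds form gives O(A|E) = O(A)·[P(E|A)/P(E|¬A)], hence O(A) = O(A|E)/LR.
Posterior odds = 0.721/(1−0.721) = 2.5842. LR = 0.62/0.08 = 7.7500.
Prior odds = 2.5842/7.7500 = 0.3334, so P(A) = 0.3334/(1+0.3334) ≈ 0.25.

P(A) = 0.25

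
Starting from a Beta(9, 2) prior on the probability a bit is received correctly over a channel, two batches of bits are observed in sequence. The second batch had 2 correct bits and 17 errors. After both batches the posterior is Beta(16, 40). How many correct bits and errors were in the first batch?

5 correct bits and 21 errors

Because Beta–binomial updating is additive in the counts, the combined data contributed (α_post−α_prior, β_post−β_prior) successes and failures.
Total across both batches: 16−9=7 correct bits, 40−2=38 errors.
Subtract the second batch: 7−2=5 correct bits and 38−17=21 errors.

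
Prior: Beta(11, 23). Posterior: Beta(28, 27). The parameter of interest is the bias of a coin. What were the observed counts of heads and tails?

Beta is conjugate to the binomial likelihood: posterior = Beta(a+s, b+f).
Match parameters: s=28−11=17, f=27−23=4.

17 heads and 4 tails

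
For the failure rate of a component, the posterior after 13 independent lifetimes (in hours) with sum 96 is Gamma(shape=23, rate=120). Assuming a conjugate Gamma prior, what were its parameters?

Gamma–exponential conjugacy: posterior shape = α + n, posterior rate = β + Σtᵢ.
So α = 23 − 13 = 10 and β = 120 − 96 = 24.

Gamma(shape=10, rate=24)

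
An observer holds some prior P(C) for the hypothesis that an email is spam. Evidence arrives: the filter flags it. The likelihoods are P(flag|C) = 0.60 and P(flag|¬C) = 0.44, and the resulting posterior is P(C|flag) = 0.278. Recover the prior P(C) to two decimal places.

In odds form, posterior odds = prior odds × likelihood ratio, so prior odds = posterior odds ÷ LR.
Posterior odds = 0.278/(1−0.278) = 0.3850. LR = 0.60/0.44 = 1.3636.
Prior odds = 0.3850/1.3636 = 0.2823, so P(C) = 0.2823/(1+0.2823) ≈ 0.22.

P(C) = 0.22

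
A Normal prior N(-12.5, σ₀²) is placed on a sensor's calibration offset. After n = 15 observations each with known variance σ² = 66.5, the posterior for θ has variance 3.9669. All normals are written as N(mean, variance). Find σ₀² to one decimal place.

σ₀² = 37.7

For the Normal–Normal model with known σ², precisions add: τ_n = τ₀ + n/σ².
So 1/σ₀² = 1/3.9669 − 15/66.5 = 0.252086 − 0.225564 = 0.026522.
Hence σ₀² = 1/0.026522 ≈ 37.7.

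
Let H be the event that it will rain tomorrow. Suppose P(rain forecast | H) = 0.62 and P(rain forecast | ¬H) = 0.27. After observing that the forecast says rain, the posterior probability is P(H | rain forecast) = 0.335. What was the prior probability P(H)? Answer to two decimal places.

Bayes' rule in odds form gives O(H|E) = O(H)·[P(E|H)/P(E|¬H)], hence O(H) = O(H|E)/LR.
Posterior odds = 0.335/(1−0.335) = 0.5038. LR = 0.62/0.27 = 2.2963.
Prior odds = 0.5038/2.2963 = 0.2194, so P(H) = 0.2194/(1+0.2194) ≈ 0.18.

P(H) = 0.18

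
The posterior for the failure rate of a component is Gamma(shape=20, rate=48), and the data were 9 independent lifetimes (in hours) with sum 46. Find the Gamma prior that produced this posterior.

For an exponential likelihood with a Gamma(α, β) prior on the rate, n observations with total T give posterior Gamma(α+n, β+T).
So α = 20 − 9 = 11 and β = 48 − 46 = 2.

Gamma(shape=11, rate=2)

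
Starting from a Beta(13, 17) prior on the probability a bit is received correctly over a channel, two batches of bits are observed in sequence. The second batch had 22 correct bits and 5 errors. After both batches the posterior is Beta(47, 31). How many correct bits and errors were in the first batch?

Sequential conjugate updates are equivalent to a single update on the pooled data, so total successes = posterior α − prior α and total failures = posterior β − prior β.
Total across both batches: 47−13=34 correct bits, 31−17=14 errors.
Subtract the second batch: 34−22=12 correct bits and 14−5=9 errors.

12 correct bits and 9 errors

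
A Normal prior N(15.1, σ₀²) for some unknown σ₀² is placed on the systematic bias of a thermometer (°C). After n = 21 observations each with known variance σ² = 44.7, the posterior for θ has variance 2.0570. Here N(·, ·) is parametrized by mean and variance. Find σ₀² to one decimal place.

σ₀² = 61.2

Posterior precision equals prior precision plus data precision: 1/σ_n² = 1/σ₀² + n/σ².
So 1/σ₀² = 1/2.0570 − 21/44.7 = 0.486145 − 0.469799 = 0.016346.
Hence σ₀² = 1/0.016346 ≈ 61.2.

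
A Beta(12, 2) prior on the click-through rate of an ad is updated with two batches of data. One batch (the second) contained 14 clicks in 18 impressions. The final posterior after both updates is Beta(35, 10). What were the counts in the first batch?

9 clicks and 4 non-clicks

Because Beta–binomial updating is additive in the counts, the combined data contributed (α_post−α_prior, β_post−β_prior) successes and failures.
Total across both batches: 35−12=23 clicks, 10−2=8 non-clicks.
Subtract the second batch: 23−14=9 clicks and 8−4=4 non-clicks.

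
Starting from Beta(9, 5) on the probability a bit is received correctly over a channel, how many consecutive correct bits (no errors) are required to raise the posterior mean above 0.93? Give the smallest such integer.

After k correct bits and 0 errors the posterior is Beta(9+k, 5), with mean (9+k)/(9+5+k).
Set (9+k)/(14+k) > 0.93 and solve: k > (0.93·14 − 9)/(1 − 0.93) = 57.429.
The smallest integer exceeding 57.429 is 58, and checking k=58: (67)/(72) = 0.9306 > 0.93.

k = 58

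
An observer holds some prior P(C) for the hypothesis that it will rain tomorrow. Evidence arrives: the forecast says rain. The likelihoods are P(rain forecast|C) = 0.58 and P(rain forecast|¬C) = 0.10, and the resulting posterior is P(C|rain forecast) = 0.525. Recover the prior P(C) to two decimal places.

Bayes' rule in odds form gives O(C|E) = O(C)·[P(E|C)/P(E|¬C)], hence O(C) = O(C|E)/LR.
Posterior odds = 0.525/(1−0.525) = 1.1053. LR = 0.58/0.10 = 5.8000.
Prior odds = 1.1053/5.8000 = 0.1906, so P(C) = 0.1906/(1+0.1906) ≈ 0.16.

P(C) = 0.16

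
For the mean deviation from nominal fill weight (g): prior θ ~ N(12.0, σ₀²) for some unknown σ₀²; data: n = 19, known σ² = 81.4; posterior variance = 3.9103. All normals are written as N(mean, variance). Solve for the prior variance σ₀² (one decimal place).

σ₀² = 44.8

Posterior precision equals prior precision plus data precision: 1/σ_n² = 1/σ₀² + n/σ².
So 1/σ₀² = 1/3.9103 − 19/81.4 = 0.255735 − 0.233415 = 0.022320.
Hence σ₀² = 1/0.022320 ≈ 44.8.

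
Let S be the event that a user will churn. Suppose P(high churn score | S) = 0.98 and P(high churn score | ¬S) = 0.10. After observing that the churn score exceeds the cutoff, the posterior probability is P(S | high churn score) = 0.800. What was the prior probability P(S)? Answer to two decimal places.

P(S) = 0.29

Bayes' rule in odds form gives O(S|E) = O(S)·[P(E|S)/P(E|¬S)], hence O(S) = O(S|E)/LR.
Posterior odds = 0.800/(1−0.800) = 4.0000. LR = 0.98/0.10 = 9.8000.
Prior odds = 4.0000/9.8000 = 0.4082, so P(S) = 0.4082/(1+0.4082) ≈ 0.29.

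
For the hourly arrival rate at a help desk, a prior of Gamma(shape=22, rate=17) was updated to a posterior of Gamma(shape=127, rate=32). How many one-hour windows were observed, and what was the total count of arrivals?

n = 15 one-hour windows with total 105 arrivals

Gamma–Poisson conjugacy: posterior shape = α + Σxᵢ, posterior rate = β + n.
Matching: Σxᵢ = 127 − 22 = 105 and n = 32 − 17 = 15.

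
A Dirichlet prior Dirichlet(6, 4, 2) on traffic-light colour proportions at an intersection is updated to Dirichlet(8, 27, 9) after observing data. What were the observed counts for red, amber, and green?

counts (2, 23, 7)

For a Dirichlet(α) prior with multinomial counts c, the posterior is Dirichlet(α + c) componentwise.
Counts are posterior − prior componentwise: 8−6=2, 27−4=23, 9−2=7.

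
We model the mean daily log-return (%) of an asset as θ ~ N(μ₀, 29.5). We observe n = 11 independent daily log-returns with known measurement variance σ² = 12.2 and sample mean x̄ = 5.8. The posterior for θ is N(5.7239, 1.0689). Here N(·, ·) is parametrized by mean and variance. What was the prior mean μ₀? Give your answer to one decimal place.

μ₀ = 3.7

With known observation variance, the Normal–Normal posterior has precision τ_n = τ₀ + n/σ² and mean μ_n = (τ₀μ₀ + (n/σ²)x̄)/τ_n.
Here τ₀ = 1/29.5 = 0.033898 and τ_data = 11/12.2 = 0.901639, so τ_n = 0.935537.
Rearranging for μ₀: μ₀ = (μ_n·τ_n − τ_data·x̄)/τ₀ = (5.7239·0.935537 − 0.901639·5.8) / 0.033898 = 0.125414/0.033898 ≈ 3.7.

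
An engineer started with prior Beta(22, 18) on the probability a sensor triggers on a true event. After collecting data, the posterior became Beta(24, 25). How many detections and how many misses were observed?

Under Beta–binomial conjugacy the posterior parameters are (α+s, β+f).
Match parameters: s=24−22=2, f=25−18=7.

2 detections and 7 misses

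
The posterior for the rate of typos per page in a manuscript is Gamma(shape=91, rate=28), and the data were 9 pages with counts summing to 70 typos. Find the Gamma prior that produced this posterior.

Gamma(shape=21, rate=19)

Gamma–Poisson conjugacy: posterior shape = α + Σxᵢ, posterior rate = β + n.
So α = 91 − 70 = 21 and β = 28 − 9 = 19.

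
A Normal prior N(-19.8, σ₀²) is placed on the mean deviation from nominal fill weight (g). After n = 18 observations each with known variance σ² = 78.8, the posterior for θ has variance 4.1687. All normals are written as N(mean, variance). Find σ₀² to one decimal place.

Posterior precision equals prior precision plus data precision: 1/σ_n² = 1/σ₀² + n/σ².
So 1/σ₀² = 1/4.1687 − 18/78.8 = 0.239883 − 0.228426 = 0.011457.
Hence σ₀² = 1/0.011457 ≈ 87.3.

σ₀² = 87.3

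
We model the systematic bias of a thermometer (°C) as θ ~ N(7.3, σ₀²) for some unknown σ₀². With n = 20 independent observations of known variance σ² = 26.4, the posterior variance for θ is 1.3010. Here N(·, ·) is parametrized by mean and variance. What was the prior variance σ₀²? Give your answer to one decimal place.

σ₀² = 90.4

Posterior precision equals prior precision plus data precision: 1/σ_n² = 1/σ₀² + n/σ².
So 1/σ₀² = 1/1.3010 − 20/26.4 = 0.768640 − 0.757576 = 0.011064.
Hence σ₀² = 1/0.011064 ≈ 90.4.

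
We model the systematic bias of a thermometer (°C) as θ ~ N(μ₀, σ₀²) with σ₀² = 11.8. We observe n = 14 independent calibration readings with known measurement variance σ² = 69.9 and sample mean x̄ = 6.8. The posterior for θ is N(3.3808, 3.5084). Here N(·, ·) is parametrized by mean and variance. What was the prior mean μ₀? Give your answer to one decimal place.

μ₀ = -4.7

The posterior mean is a precision-weighted average: μ_n = (τ₀μ₀ + τ_data·x̄)/(τ₀+τ_data), with τ₀=1/σ₀² and τ_data=n/σ².
Here τ₀ = 1/11.8 = 0.084746 and τ_data = 14/69.9 = 0.200286, so τ_n = 0.285032.
Rearranging for μ₀: μ₀ = (μ_n·τ_n − τ_data·x̄)/τ₀ = (3.3808·0.285032 − 0.200286·6.8) / 0.084746 = -0.398309/0.084746 ≈ -4.7.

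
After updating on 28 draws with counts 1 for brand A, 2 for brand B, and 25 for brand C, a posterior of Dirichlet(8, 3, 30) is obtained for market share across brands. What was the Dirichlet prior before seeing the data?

Dirichlet(7, 1, 5)

For a Dirichlet(α) prior with multinomial counts c, the posterior is Dirichlet(α + c) componentwise.
Subtract each count from the matching posterior parameter: 8−1=7, 3−2=1, 30−25=5.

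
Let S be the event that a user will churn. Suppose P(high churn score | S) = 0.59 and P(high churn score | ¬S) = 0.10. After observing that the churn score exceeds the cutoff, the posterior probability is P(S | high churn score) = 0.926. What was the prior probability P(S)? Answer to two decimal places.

In odds form, posterior odds = prior odds × likelihood ratio, so prior odds = posterior odds ÷ LR.
Posterior odds = 0.926/(1−0.926) = 12.5135. LR = 0.59/0.10 = 5.9000.
Prior odds = 12.5135/5.9000 = 2.1209, so P(S) = 2.1209/(1+2.1209) ≈ 0.68.

P(S) = 0.68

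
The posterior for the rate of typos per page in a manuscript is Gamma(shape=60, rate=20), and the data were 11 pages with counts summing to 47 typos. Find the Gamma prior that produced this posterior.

A Gamma(α, β) prior (rate parametrization) on a Poisson rate with n observations summing to S gives posterior Gamma(α+S, β+n).
So α = 60 − 47 = 13 and β = 20 − 11 = 9.

Gamma(shape=13, rate=9)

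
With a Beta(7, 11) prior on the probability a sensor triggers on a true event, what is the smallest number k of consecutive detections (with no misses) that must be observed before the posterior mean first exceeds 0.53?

k = 6

After k detections and 0 misses the posterior is Beta(7+k, 11), with mean (7+k)/(7+11+k).
Set (7+k)/(18+k) > 0.53 and solve: k > (0.53·18 − 7)/(1 − 0.53) = 5.404.
The smallest integer exceeding 5.404 is 6.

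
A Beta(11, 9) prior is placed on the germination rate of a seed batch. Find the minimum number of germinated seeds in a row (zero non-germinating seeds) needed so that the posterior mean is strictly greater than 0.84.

k = 37

After k germinated seeds and 0 non-germinating seeds the posterior is Beta(11+k, 9), with mean (11+k)/(11+9+k).
Set (11+k)/(20+k) > 0.84 and solve: k > (0.84·20 − 11)/(1 − 0.84) = 36.250.
The smallest integer exceeding 36.250 is 37.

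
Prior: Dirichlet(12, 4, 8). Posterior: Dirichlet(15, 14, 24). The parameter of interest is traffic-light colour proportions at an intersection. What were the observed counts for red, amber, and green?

For a Dirichlet(α) prior with multinomial counts c, the posterior is Dirichlet(α + c) componentwise.
Counts are posterior − prior componentwise: 15−12=3, 14−4=10, 24−8=16.

counts (3, 10, 16)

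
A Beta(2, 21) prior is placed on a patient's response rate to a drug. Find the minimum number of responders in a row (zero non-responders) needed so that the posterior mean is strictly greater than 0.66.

k = 39

After k responders and 0 non-responders the posterior is Beta(2+k, 21), with mean (2+k)/(2+21+k).
Set (2+k)/(23+k) > 0.66 and solve: k > (0.66·23 − 2)/(1 − 0.66) = 38.765.
The smallest integer exceeding 38.765 is 39, and checking k=39: (41)/(62) = 0.6613 > 0.66.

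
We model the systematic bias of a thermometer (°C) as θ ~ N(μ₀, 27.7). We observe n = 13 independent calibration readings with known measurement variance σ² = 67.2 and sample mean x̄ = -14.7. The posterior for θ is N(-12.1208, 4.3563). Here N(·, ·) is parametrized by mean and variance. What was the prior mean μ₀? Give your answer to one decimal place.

The posterior mean is a precision-weighted average: μ_n = (τ₀μ₀ + τ_data·x̄)/(τ₀+τ_data), with τ₀=1/σ₀² and τ_data=n/σ².
Here τ₀ = 1/27.7 = 0.036101 and τ_data = 13/67.2 = 0.193452, so τ_n = 0.229553.
Rearranging for μ₀: μ₀ = (μ_n·τ_n − τ_data·x̄)/τ₀ = (-12.1208·0.229553 − 0.193452·-14.7) / 0.036101 = 0.061378/0.036101 ≈ 1.7.

μ₀ = 1.7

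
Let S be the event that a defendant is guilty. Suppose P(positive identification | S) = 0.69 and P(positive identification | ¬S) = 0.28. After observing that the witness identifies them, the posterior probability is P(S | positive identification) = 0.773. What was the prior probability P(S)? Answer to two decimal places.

P(S) = 0.58

Bayes' rule in odds form gives O(S|E) = O(S)·[P(E|S)/P(E|¬S)], hence O(S) = O(S|E)/LR.
Posterior odds = 0.773/(1−0.773) = 3.4053. LR = 0.69/0.28 = 2.4643.
Prior odds = 3.4053/2.4643 = 1.3819, so P(S) = 1.3819/(1+1.3819) ≈ 0.58.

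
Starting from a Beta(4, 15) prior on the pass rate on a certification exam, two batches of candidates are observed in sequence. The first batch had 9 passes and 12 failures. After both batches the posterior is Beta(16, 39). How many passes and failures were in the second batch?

Sequential conjugate updates are equivalent to a single update on the pooled data, so total successes = posterior α − prior α and total failures = posterior β − prior β.
Total across both batches: 16−4=12 passes, 39−15=24 failures.
Subtract the first batch: 12−9=3 passes and 24−12=12 failures.

3 passes and 12 failures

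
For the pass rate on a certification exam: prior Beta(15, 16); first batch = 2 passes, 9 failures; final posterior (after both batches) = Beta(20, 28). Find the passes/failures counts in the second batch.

Sequential conjugate updates are equivalent to a single update on the pooled data, so total successes = posterior α − prior α and total failures = posterior β − prior β.
Total across both batches: 20−15=5 passes, 28−16=12 failures.
Subtract the first batch: 5−2=3 passes and 12−9=3 failures.

3 passes and 3 failures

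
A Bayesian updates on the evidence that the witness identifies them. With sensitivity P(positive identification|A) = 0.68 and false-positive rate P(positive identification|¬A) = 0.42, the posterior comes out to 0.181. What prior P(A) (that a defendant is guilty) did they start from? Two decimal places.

Bayes' rule in odds form gives O(A|E) = O(A)·[P(E|A)/P(E|¬A)], hence O(A) = O(A|E)/LR.
Posterior odds = 0.181/(1−0.181) = 0.2210. LR = 0.68/0.42 = 1.6190.
Prior odds = 0.2210/1.6190 = 0.1365, so P(A) = 0.1365/(1+0.1365) ≈ 0.12.

P(A) = 0.12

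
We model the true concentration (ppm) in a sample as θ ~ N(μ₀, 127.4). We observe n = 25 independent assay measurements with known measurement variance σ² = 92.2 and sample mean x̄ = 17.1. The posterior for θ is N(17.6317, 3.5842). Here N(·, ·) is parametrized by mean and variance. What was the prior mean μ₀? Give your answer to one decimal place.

μ₀ = 36.0

The posterior mean is a precision-weighted average: μ_n = (τ₀μ₀ + τ_data·x̄)/(τ₀+τ_data), with τ₀=1/σ₀² and τ_data=n/σ².
Here τ₀ = 1/127.4 = 0.007849 and τ_data = 25/92.2 = 0.271150, so τ_n = 0.278999.
Rearranging for μ₀: μ₀ = (μ_n·τ_n − τ_data·x̄)/τ₀ = (17.6317·0.278999 − 0.271150·17.1) / 0.007849 = 0.282562/0.007849 ≈ 36.0.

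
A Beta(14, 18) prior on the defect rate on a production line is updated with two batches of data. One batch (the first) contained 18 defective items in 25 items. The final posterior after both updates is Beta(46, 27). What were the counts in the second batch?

Sequential conjugate updates are equivalent to a single update on the pooled data, so total successes = posterior α − prior α and total failures = posterior β − prior β.
Total across both batches: 46−14=32 defective items, 27−18=9 good items.
Subtract the first batch: 32−18=14 defective items and 9−7=2 good items.

14 defective items and 2 good items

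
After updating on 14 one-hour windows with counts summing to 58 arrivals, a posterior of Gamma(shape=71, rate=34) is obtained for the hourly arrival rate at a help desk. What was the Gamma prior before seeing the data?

Gamma–Poisson conjugacy: posterior shape = α + Σxᵢ, posterior rate = β + n.
So α = 71 − 58 = 13 and β = 34 − 14 = 20.

Gamma(shape=13, rate=20)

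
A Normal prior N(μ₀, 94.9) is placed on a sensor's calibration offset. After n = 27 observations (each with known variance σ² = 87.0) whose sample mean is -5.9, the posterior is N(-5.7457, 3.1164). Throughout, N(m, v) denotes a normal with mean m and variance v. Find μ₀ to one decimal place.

With known observation variance, the Normal–Normal posterior has precision τ_n = τ₀ + n/σ² and mean μ_n = (τ₀μ₀ + (n/σ²)x̄)/τ_n.
Here τ₀ = 1/94.9 = 0.010537 and τ_data = 27/87.0 = 0.310345, so τ_n = 0.320882.
Rearranging for μ₀: μ₀ = (μ_n·τ_n − τ_data·x̄)/τ₀ = (-5.7457·0.320882 − 0.310345·-5.9) / 0.010537 = -0.012656/0.010537 ≈ -1.2.

μ₀ = -1.2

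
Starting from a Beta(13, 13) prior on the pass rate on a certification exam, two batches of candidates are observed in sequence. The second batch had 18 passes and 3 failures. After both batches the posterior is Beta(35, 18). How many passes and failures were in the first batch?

Sequential conjugate updates are equivalent to a single update on the pooled data, so total successes = posterior α − prior α and total failures = posterior β − prior β.
Total across both batches: 35−13=22 passes, 18−13=5 failures.
Subtract the second batch: 22−18=4 passes and 5−3=2 failures.

4 passes and 2 failures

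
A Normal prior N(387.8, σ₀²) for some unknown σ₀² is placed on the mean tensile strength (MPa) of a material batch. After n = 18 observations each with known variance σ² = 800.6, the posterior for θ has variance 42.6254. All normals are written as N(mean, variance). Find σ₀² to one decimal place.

σ₀² = 1023.5

Posterior precision equals prior precision plus data precision: 1/σ_n² = 1/σ₀² + n/σ².
So 1/σ₀² = 1/42.6254 − 18/800.6 = 0.023460 − 0.022483 = 0.000977.
Hence σ₀² = 1/0.000977 ≈ 1023.5.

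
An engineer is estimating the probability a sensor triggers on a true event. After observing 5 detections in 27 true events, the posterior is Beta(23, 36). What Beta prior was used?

Beta(18, 14)

A Beta(α, β) prior with s successes and f failures in binomial data gives a Beta(α+s, β+f) posterior.
So α = 23 − 5 = 18 and β = 36 − 22 = 14.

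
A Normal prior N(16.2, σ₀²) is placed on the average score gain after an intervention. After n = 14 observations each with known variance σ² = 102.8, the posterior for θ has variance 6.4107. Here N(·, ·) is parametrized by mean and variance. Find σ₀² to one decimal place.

σ₀² = 50.5

For the Normal–Normal model with known σ², precisions add: τ_n = τ₀ + n/σ².
So 1/σ₀² = 1/6.4107 − 14/102.8 = 0.155989 − 0.136187 = 0.019802.
Hence σ₀² = 1/0.019802 ≈ 50.5.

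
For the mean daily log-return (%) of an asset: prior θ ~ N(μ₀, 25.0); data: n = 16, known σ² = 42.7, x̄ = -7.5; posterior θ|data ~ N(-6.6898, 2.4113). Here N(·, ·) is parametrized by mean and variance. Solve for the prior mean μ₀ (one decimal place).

μ₀ = 0.9

The posterior mean is a precision-weighted average: μ_n = (τ₀μ₀ + τ_data·x̄)/(τ₀+τ_data), with τ₀=1/σ₀² and τ_data=n/σ².
Here τ₀ = 1/25.0 = 0.040000 and τ_data = 16/42.7 = 0.374707, so τ_n = 0.414707.
Rearranging for μ₀: μ₀ = (μ_n·τ_n − τ_data·x̄)/τ₀ = (-6.6898·0.414707 − 0.374707·-7.5) / 0.040000 = 0.035996/0.040000 ≈ 0.9.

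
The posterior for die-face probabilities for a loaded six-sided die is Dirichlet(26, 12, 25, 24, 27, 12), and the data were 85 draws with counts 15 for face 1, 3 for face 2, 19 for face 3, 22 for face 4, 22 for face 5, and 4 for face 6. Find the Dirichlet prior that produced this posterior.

For a Dirichlet(α) prior with multinomial counts c, the posterior is Dirichlet(α + c) componentwise.
Subtract each count from the matching posterior parameter: 26−15=11, 12−3=9, 25−19=6, 24−22=2, 27−22=5, 12−4=8.

Dirichlet(11, 9, 6, 2, 5, 8)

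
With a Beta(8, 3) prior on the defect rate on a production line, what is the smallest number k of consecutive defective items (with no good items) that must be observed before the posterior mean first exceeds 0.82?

k = 6

After k defective items and 0 good items the posterior is Beta(8+k, 3), with mean (8+k)/(8+3+k).
Set (8+k)/(11+k) > 0.82 and solve: k > (0.82·11 − 8)/(1 − 0.82) = 5.667.
The smallest integer exceeding 5.667 is 6, and checking k=6: (14)/(17) = 0.8235 > 0.82.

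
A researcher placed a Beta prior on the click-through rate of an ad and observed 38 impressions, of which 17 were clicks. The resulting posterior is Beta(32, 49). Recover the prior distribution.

A Beta(α, β) prior with s successes and f failures in binomial data gives a Beta(α+s, β+f) posterior.
So α = 32 − 17 = 15 and β = 49 − 21 = 28.

Beta(15, 28)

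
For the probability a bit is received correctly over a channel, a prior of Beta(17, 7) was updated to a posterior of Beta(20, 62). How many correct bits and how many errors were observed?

Under Beta–binomial conjugacy the posterior parameters are (a+s, b+f).
Match parameters: s=20−17=3, f=62−7=55.

3 correct bits and 55 errors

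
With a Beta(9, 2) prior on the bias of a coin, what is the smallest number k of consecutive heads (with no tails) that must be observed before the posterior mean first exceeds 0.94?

k = 23

After k heads and 0 tails the posterior is Beta(9+k, 2), with mean (9+k)/(9+2+k).
Set (9+k)/(11+k) > 0.94 and solve: k > (0.94·11 − 9)/(1 − 0.94) = 22.333.
The smallest integer exceeding 22.333 is 23.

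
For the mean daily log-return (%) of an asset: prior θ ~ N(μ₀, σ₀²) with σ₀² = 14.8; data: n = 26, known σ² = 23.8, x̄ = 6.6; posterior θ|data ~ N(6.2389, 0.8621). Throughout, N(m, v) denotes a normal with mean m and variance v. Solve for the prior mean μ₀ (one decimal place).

μ₀ = 0.4

With known observation variance, the Normal–Normal posterior has precision τ_n = τ₀ + n/σ² and mean μ_n = (τ₀μ₀ + (n/σ²)x̄)/τ_n.
Here τ₀ = 1/14.8 = 0.067568 and τ_data = 26/23.8 = 1.092437, so τ_n = 1.160005.
Rearranging for μ₀: μ₀ = (μ_n·τ_n − τ_data·x̄)/τ₀ = (6.2389·1.160005 − 1.092437·6.6) / 0.067568 = 0.027071/0.067568 ≈ 0.4.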